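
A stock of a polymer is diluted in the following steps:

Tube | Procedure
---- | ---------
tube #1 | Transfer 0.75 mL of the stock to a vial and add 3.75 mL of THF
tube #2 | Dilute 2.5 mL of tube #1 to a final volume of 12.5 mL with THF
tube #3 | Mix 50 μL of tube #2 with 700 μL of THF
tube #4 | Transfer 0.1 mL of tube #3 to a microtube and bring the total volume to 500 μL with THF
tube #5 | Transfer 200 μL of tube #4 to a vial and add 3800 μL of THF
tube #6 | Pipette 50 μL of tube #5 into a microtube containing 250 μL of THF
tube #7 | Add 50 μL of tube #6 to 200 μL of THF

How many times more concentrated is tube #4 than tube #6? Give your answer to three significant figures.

120

Step 1: 0.75 mL + 3.75 mL = 4.5 mL total → factor 4.5/0.75 = 6
Step 2: 2.5 mL brought to 12.5 mL → factor 12.5/2.5 = 5
Step 3: 50 μL + 700 μL = 750 μL total → factor 750/50 = 15
Step 4: 0.1 mL brought to 500 μL → factor 0.5/0.1 = 5
Step 5: 200 μL + 3800 μL = 4000 μL total → factor 4000/200 = 20
Step 6: 50 μL + 250 μL = 300 μL total → factor 300/50 = 6
Dilution factor to tube #4 = 2250; to tube #6 = 2.7 × 10^5
[tube #4]/[tube #6] = (factor to tube #6)/(factor to tube #4) = 2.7 × 10^5/2250 = 120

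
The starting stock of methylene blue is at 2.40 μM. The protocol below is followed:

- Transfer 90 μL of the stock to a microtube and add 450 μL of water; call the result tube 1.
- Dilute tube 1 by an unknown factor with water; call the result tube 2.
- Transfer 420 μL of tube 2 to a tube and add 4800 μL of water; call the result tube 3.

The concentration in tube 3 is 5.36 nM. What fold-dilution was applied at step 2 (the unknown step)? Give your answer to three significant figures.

6.00-fold

Step 1: 90 μL + 450 μL = 540 μL total → factor 540/90 = 6
Step 2: unknown factor x
Step 3: 420 μL + 4800 μL = 5220 μL total → factor 5220/420 = 12.429
Product of known-step factors = 74.571
Overall factor = 2.40 μM / (5.36 nM) = 447.76
x = 447.76 / 74.571 = 6.00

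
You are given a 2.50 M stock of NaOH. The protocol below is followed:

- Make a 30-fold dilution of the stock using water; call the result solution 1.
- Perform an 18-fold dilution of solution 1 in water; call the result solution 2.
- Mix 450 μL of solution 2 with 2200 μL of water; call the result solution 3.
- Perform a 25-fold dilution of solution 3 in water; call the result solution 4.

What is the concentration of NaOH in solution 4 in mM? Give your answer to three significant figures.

0.0314 mM

Step 1: 30-fold → factor 30
Step 2: 18-fold → factor 18
Step 3: 450 μL + 2200 μL = 2650 μL total → factor 2650/450 = 5.8889
Step 4: 25-fold → factor 25
Dilution factor through solution 4 = 30 × 18 × 5.8889 × 25 = 79500
[solution 4] = 2.50 M / 79500 = 3.145 × 10^-5 M = 0.0314 mM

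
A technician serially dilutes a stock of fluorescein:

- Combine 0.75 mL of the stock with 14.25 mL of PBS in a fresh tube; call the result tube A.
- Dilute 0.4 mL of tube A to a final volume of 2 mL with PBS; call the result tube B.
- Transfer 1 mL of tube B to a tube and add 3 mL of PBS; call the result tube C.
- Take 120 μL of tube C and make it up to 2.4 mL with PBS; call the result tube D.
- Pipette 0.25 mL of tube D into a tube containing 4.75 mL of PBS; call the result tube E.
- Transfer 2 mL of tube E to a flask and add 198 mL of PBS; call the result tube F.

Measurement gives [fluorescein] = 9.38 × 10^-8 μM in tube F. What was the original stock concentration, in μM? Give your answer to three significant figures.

1.50 μM

Step 1: 0.75 mL + 14.25 mL = 15 mL total → factor 15/0.75 = 20
Step 2: 0.4 mL brought to 2 mL → factor 2/0.4 = 5
Step 3: 1 mL + 3 mL = 4 mL total → factor 4/1 = 4
Step 4: 120 μL brought to 2.4 mL → factor 2400/120 = 20
Step 5: 0.25 mL + 4.75 mL = 5 mL total → factor 5/0.25 = 20
Step 6: 2 mL + 198 mL = 200 mL total → factor 200/2 = 100
Overall dilution factor = 20 × 5 × 4 × 20 × 20 × 100 = 1.6 × 10^7
Stock = 9.38 × 10^-8 μM × 1.6 × 10^7 = 1.50 μM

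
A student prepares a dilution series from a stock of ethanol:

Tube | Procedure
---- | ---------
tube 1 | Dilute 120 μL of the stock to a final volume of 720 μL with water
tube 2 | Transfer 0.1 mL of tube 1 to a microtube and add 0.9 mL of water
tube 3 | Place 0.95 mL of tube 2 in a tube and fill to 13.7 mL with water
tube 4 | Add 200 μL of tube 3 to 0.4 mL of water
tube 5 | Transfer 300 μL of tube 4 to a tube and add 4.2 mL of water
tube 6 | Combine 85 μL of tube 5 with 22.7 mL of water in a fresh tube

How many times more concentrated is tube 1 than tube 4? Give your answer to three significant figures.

433

Step 1: 120 μL brought to 720 μL → factor 720/120 = 6
Step 2: 0.1 mL + 0.9 mL = 1 mL total → factor 1/0.1 = 10
Step 3: 0.95 mL brought to 13.7 mL → factor 13.7/0.95 = 14.421
Step 4: 200 μL + 0.4 mL = 600 μL total → factor 600/200 = 3
Dilution factor to tube 1 = 6; to tube 4 = 2595.8
[tube 1]/[tube 4] = (factor to tube 4)/(factor to tube 1) = 2595.8/6 = 433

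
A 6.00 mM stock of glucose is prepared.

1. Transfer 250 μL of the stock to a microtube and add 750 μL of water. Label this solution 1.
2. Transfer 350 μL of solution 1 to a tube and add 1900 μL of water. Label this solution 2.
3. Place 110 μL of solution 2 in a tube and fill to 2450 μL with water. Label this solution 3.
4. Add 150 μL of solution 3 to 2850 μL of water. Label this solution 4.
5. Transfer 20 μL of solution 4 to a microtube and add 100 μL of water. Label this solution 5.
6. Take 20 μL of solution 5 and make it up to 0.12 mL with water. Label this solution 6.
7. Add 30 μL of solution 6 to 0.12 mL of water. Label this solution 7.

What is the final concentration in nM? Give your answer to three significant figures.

2.91 nM

Step 1: 250 μL + 750 μL = 1000 μL total → factor 1000/250 = 4
Step 2: 350 μL + 1900 μL = 2250 μL total → factor 2250/350 = 6.4286
Step 3: 110 μL brought to 2450 μL → factor 2450/110 = 22.273
Step 4: 150 μL + 2850 μL = 3000 μL total → factor 3000/150 = 20
Step 5: 20 μL + 100 μL = 120 μL total → factor 120/20 = 6
Step 6: 20 μL brought to 0.12 mL → factor 120/20 = 6
Step 7: 30 μL + 0.12 mL = 150 μL total → factor 150/30 = 5
Overall dilution factor = 4 × 6.4286 × 22.273 × 20 × 6 × 6 × 5 = 2.0618 × 10^6
Final = 6.00 mM / 2.0618 × 10^6 = 2.910 × 10^-6 mM = 2.91 nM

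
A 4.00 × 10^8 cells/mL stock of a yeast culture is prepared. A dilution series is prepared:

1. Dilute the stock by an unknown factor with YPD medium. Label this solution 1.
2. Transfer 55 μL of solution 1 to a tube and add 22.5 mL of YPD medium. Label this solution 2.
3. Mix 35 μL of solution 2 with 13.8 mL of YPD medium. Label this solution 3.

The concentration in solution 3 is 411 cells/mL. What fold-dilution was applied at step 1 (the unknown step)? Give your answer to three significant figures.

6.00-fold

Step 1: unknown factor x
Step 2: 55 μL + 22.5 mL = 22555 μL total → factor 22555/55 = 410.09
Step 3: 35 μL + 13.8 mL = 13835 μL total → factor 13835/35 = 395.29
Product of known-step factors = 1.621 × 10^5
Overall factor = 4.00 × 10^8 cells/mL / (411 cells/mL) = 9.7324 × 10^5
x = 9.7324 × 10^5 / 1.621 × 10^5 = 6.00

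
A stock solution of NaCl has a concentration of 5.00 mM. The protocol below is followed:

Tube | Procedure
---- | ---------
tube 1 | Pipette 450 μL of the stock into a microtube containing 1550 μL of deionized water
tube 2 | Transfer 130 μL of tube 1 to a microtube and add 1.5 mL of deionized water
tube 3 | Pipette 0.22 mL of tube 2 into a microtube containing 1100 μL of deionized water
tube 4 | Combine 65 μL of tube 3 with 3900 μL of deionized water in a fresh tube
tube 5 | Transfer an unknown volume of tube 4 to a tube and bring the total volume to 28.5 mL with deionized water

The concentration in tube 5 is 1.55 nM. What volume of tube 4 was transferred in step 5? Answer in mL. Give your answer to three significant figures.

0.180 mL

Step 1: 450 μL + 1550 μL = 2000 μL total → factor 2000/450 = 4.4444
Step 2: 130 μL + 1.5 mL = 1630 μL total → factor 1630/130 = 12.538
Step 3: 0.22 mL + 1100 μL = 1.32 mL total → factor 1.32/0.22 = 6
Step 4: 65 μL + 3900 μL = 3965 μL total → factor 3965/65 = 61
Step 5: v brought to 28.5 mL → factor = 28.5 mL/v
Product of known-step factors = 20396
Overall factor = 5.00 mM / (1.55 nM) = 3.2258 × 10^6
Step-5 factor = 3.2258 × 10^6 / 20396 = 158.16
v = 28.5 mL / 158.16 = 0.180 mL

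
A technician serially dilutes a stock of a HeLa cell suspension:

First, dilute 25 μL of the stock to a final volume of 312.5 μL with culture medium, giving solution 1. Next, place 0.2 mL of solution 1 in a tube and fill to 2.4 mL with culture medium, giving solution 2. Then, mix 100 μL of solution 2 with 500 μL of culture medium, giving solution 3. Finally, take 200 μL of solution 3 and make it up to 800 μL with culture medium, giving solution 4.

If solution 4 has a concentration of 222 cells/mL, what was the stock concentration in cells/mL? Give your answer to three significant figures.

7.99 × 10^5 cells/mL

Step 1: 25 μL brought to 312.5 μL → factor 312.5/25 = 12.5
Step 2: 0.2 mL brought to 2.4 mL → factor 2.4/0.2 = 12
Step 3: 100 μL + 500 μL = 600 μL total → factor 600/100 = 6
Step 4: 200 μL brought to 800 μL → factor 800/200 = 4
Overall dilution factor = 12.5 × 12 × 6 × 4 = 3600
Stock = 222 cells/mL × 3600 = 7.99 × 10^5 cells/mL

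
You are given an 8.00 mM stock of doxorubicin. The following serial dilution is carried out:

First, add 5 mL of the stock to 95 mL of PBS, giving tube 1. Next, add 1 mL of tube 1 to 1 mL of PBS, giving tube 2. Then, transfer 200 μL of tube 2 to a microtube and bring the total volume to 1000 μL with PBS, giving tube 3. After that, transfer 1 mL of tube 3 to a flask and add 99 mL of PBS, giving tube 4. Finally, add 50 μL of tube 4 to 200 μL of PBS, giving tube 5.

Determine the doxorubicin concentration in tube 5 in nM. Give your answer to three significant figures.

Step 1: 5 mL + 95 mL = 100 mL total → factor 100/5 = 20
Step 2: 1 mL + 1 mL = 2 mL total → factor 2/1 = 2
Step 3: 200 μL brought to 1000 μL → factor 1000/200 = 5
Step 4: 1 mL + 99 mL = 100 mL total → factor 100/1 = 100
Step 5: 50 μL + 200 μL = 250 μL total → factor 250/50 = 5
Overall dilution factor = 20 × 2 × 5 × 100 × 5 = 1 × 10^5
Final = 8.00 mM / 1 × 10^5 = 8.000 × 10^-5 mM = 80.0 nM

80.0 nM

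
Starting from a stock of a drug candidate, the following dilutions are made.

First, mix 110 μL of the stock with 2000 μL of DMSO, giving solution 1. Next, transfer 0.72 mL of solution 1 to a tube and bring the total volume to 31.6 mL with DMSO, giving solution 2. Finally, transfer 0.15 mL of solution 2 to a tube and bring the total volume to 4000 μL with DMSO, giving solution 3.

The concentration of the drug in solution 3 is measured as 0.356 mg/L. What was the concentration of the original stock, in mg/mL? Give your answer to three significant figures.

Step 1: 110 μL + 2000 μL = 2110 μL total → factor 2110/110 = 19.182
Step 2: 0.72 mL brought to 31.6 mL → factor 31.6/0.72 = 43.889
Step 3: 0.15 mL brought to 4000 μL → factor 4/0.15 = 26.667
Overall dilution factor = 19.182 × 43.889 × 26.667 = 22450
Stock = 0.356 mg/L × 22450 = 7992 mg/L = 7.99 mg/mL

7.99 mg/mL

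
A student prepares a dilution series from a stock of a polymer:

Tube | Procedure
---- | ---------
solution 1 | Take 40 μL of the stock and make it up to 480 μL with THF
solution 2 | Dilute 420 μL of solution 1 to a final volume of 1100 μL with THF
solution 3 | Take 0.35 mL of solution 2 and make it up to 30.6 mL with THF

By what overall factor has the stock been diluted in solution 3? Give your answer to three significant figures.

Step 1: 40 μL brought to 480 μL → factor 480/40 = 12
Step 2: 420 μL brought to 1100 μL → factor 1100/420 = 2.619
Step 3: 0.35 mL brought to 30.6 mL → factor 30.6/0.35 = 87.429
Overall dilution factor = 12 × 2.619 × 87.429 = 2747.8

2.75 × 10^3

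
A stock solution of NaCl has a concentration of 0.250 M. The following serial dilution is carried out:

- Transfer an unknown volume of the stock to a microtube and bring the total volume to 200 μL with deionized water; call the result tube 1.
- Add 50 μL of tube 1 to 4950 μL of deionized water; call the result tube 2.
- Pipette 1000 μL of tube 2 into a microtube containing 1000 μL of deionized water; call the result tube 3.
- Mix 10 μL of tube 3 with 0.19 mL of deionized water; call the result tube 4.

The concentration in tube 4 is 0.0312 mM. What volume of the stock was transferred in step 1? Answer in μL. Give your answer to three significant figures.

99.8 μL

Step 1: v brought to 200 μL → factor = 200 μL/v
Step 2: 50 μL + 4950 μL = 5000 μL total → factor 5000/50 = 100
Step 3: 1000 μL + 1000 μL = 2000 μL total → factor 2000/1000 = 2
Step 4: 10 μL + 0.19 mL = 200 μL total → factor 200/10 = 20
Product of known-step factors = 4000
Overall factor = 0.250 M / (0.0312 mM) = 8012.8
Step-1 factor = 8012.8 / 4000 = 2.0032
v = 200 μL / 2.0032 = 99.8 μL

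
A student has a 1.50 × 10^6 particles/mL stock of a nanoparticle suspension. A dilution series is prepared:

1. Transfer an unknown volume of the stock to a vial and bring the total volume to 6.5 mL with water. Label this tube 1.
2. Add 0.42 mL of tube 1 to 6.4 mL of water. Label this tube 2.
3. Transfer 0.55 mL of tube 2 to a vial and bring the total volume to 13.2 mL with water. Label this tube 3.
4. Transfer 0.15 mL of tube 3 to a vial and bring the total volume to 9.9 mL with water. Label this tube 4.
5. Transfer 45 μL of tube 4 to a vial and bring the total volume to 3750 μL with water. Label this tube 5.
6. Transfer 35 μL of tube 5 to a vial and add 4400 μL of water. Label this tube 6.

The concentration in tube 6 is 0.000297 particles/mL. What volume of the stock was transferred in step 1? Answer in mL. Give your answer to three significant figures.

Step 1: v brought to 6.5 mL → factor = 6.5 mL/v
Step 2: 0.42 mL + 6.4 mL = 6.82 mL total → factor 6.82/0.42 = 16.238
Step 3: 0.55 mL brought to 13.2 mL → factor 13.2/0.55 = 24
Step 4: 0.15 mL brought to 9.9 mL → factor 9.9/0.15 = 66
Step 5: 45 μL brought to 3750 μL → factor 3750/45 = 83.333
Step 6: 35 μL + 4400 μL = 4435 μL total → factor 4435/35 = 126.71
Product of known-step factors = 2.716 × 10^8
Overall factor = 1.50 × 10^6 particles/mL / (0.000297 particles/mL) = 5.0505 × 10^9
Step-1 factor = 5.0505 × 10^9 / 2.716 × 10^8 = 18.595
v = 6.5 mL / 18.595 = 0.350 mL

0.350 mL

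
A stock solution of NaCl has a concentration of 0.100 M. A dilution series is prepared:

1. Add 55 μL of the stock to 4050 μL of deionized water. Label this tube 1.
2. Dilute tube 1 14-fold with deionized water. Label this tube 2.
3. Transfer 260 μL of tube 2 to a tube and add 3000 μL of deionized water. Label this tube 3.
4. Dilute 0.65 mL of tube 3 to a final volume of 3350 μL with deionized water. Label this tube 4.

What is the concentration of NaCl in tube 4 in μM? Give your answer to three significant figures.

Step 1: 55 μL + 4050 μL = 4105 μL total → factor 4105/55 = 74.636
Step 2: 14-fold → factor 14
Step 3: 260 μL + 3000 μL = 3260 μL total → factor 3260/260 = 12.538
Step 4: 0.65 mL brought to 3350 μL → factor 3.35/0.65 = 5.1538
Overall dilution factor = 74.636 × 14 × 12.538 × 5.1538 = 67523
Final = 0.100 M / 67523 = 1.481 × 10^-6 M = 1.48 μM

1.48 μM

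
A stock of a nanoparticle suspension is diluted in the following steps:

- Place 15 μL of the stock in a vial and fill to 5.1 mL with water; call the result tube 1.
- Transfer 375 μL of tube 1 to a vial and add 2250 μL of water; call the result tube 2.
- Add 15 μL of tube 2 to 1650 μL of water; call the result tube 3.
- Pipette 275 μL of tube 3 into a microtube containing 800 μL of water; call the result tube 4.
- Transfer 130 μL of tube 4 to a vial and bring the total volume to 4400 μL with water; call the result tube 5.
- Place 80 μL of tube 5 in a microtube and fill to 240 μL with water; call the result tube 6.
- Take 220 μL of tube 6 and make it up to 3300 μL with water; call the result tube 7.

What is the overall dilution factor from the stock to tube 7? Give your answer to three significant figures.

1.57 × 10^9

Step 1: 15 μL brought to 5.1 mL → factor 5100/15 = 340
Step 2: 375 μL + 2250 μL = 2625 μL total → factor 2625/375 = 7
Step 3: 15 μL + 1650 μL = 1665 μL total → factor 1665/15 = 111
Step 4: 275 μL + 800 μL = 1075 μL total → factor 1075/275 = 3.9091
Step 5: 130 μL brought to 4400 μL → factor 4400/130 = 33.846
Step 6: 80 μL brought to 240 μL → factor 240/80 = 3
Step 7: 220 μL brought to 3300 μL → factor 3300/220 = 15
Overall dilution factor = 340 × 7 × 111 × 3.9091 × 33.846 × 3 × 15 = 1.5729 × 10^9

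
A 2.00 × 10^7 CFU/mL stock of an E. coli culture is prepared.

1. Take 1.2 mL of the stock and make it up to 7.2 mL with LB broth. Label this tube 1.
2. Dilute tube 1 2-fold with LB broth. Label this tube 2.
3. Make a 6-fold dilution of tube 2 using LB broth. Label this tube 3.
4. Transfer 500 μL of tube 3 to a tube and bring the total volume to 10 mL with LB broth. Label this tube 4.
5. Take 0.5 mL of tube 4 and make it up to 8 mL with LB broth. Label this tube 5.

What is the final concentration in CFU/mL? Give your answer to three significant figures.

Step 1: 1.2 mL brought to 7.2 mL → factor 7.2/1.2 = 6
Step 2: 2-fold → factor 2
Step 3: 6-fold → factor 6
Step 4: 500 μL brought to 10 mL → factor 10000/500 = 20
Step 5: 0.5 mL brought to 8 mL → factor 8/0.5 = 16
Overall dilution factor = 6 × 2 × 6 × 20 × 16 = 23040
Final = 2.00 × 10^7 CFU/mL / 23040 = 868 CFU/mL

868 CFU/mL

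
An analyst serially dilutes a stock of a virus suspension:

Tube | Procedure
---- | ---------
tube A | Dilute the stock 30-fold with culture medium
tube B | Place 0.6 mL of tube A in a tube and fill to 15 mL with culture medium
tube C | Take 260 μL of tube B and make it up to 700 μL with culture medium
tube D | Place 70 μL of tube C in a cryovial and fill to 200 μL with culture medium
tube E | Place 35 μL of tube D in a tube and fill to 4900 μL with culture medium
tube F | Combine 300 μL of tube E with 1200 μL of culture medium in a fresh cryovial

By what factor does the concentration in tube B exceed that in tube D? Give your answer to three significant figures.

Step 1: 30-fold → factor 30
Step 2: 0.6 mL brought to 15 mL → factor 15/0.6 = 25
Step 3: 260 μL brought to 700 μL → factor 700/260 = 2.6923
Step 4: 70 μL brought to 200 μL → factor 200/70 = 2.8571
Dilution factor to tube B = 750; to tube D = 5769.2
[tube B]/[tube D] = (factor to tube D)/(factor to tube B) = 5769.2/750 = 7.69

7.69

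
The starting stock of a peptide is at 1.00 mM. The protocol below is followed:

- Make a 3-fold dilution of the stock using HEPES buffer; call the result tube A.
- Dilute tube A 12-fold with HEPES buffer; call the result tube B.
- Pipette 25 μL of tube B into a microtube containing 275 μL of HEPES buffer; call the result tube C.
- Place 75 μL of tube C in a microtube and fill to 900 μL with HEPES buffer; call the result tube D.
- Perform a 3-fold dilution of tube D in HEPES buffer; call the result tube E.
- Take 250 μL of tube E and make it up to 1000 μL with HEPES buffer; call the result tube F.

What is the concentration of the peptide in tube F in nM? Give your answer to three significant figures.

Step 1: 3-fold → factor 3
Step 2: 12-fold → factor 12
Step 3: 25 μL + 275 μL = 300 μL total → factor 300/25 = 12
Step 4: 75 μL brought to 900 μL → factor 900/75 = 12
Step 5: 3-fold → factor 3
Step 6: 250 μL brought to 1000 μL → factor 1000/250 = 4
Overall dilution factor = 3 × 12 × 12 × 12 × 3 × 4 = 62208
Final = 1.00 mM / 62208 = 1.608 × 10^-5 mM = 16.1 nM

16.1 nM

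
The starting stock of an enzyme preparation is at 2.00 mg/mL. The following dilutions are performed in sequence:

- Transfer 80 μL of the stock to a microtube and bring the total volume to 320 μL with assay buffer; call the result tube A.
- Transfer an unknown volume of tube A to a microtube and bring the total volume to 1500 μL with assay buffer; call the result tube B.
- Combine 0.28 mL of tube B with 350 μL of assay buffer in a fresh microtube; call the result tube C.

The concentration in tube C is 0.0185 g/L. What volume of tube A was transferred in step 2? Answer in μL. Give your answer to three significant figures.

Step 1: 80 μL brought to 320 μL → factor 320/80 = 4
Step 2: v brought to 1500 μL → factor = 1500 μL/v
Step 3: 0.28 mL + 350 μL = 0.63 mL total → factor 0.63/0.28 = 2.25
Product of known-step factors = 9
Overall factor = 2.00 mg/mL / (0.0185 g/L) = 108.11
Step-2 factor = 108.11 / 9 = 12.012
v = 1500 μL / 12.012 = 125 μL

125 μL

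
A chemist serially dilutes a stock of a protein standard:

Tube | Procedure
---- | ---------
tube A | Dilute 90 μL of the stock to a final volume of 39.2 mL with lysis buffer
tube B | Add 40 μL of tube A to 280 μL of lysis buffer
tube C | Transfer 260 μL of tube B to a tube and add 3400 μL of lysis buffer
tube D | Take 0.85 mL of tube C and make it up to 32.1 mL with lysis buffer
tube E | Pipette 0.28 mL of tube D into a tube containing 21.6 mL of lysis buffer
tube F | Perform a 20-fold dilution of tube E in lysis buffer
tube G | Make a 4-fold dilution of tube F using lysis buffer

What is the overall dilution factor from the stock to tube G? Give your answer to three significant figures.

1.16 × 10^10

Step 1: 90 μL brought to 39.2 mL → factor 39200/90 = 435.56
Step 2: 40 μL + 280 μL = 320 μL total → factor 320/40 = 8
Step 3: 260 μL + 3400 μL = 3660 μL total → factor 3660/260 = 14.077
Step 4: 0.85 mL brought to 32.1 mL → factor 32.1/0.85 = 37.765
Step 5: 0.28 mL + 21.6 mL = 21.88 mL total → factor 21.88/0.28 = 78.143
Step 6: 20-fold → factor 20
Step 7: 4-fold → factor 4
Overall dilution factor = 435.56 × 8 × 14.077 × 37.765 × 78.143 × 20 × 4 = 1.158 × 10^10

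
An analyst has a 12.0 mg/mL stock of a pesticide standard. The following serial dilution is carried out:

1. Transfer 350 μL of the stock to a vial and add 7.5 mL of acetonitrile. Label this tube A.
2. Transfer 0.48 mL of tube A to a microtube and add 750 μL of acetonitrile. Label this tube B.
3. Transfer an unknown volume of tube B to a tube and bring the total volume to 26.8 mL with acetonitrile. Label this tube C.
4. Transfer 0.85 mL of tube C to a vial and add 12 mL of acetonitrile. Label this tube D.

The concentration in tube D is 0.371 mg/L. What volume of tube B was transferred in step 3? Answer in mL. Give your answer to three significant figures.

0.720 mL

Step 1: 350 μL + 7.5 mL = 7850 μL total → factor 7850/350 = 22.429
Step 2: 0.48 mL + 750 μL = 1.23 mL total → factor 1.23/0.48 = 2.5625
Step 3: v brought to 26.8 mL → factor = 26.8 mL/v
Step 4: 0.85 mL + 12 mL = 12.85 mL total → factor 12.85/0.85 = 15.118
Product of known-step factors = 868.86
Overall factor = 12.0 mg/mL / (0.371 mg/L) = 32345
Step-3 factor = 32345 / 868.86 = 37.227
v = 26.8 mL / 37.227 = 0.720 mL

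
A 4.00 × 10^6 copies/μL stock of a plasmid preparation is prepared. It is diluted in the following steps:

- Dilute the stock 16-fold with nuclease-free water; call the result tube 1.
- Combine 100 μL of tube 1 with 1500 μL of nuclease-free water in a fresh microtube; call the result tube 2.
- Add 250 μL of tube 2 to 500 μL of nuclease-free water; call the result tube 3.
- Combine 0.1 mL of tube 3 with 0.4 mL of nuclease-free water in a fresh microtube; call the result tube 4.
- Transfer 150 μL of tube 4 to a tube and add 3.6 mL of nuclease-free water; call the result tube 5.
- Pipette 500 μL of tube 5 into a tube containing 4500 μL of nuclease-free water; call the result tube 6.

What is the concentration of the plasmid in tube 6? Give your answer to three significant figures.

4.17 copies/μL

Step 1: 16-fold → factor 16
Step 2: 100 μL + 1500 μL = 1600 μL total → factor 1600/100 = 16
Step 3: 250 μL + 500 μL = 750 μL total → factor 750/250 = 3
Step 4: 0.1 mL + 0.4 mL = 0.5 mL total → factor 0.5/0.1 = 5
Step 5: 150 μL + 3.6 mL = 3750 μL total → factor 3750/150 = 25
Step 6: 500 μL + 4500 μL = 5000 μL total → factor 5000/500 = 10
Overall dilution factor = 16 × 16 × 3 × 5 × 25 × 10 = 9.6 × 10^5
Final = 4.00 × 10^6 copies/μL / 9.6 × 10^5 = 4.17 copies/μL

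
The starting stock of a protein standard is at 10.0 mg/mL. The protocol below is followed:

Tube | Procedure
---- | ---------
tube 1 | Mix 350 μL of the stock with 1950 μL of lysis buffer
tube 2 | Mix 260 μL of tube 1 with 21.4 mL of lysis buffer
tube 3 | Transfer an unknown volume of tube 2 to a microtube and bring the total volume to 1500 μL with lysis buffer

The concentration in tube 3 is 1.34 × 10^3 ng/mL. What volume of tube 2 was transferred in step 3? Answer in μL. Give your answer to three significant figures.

Step 1: 350 μL + 1950 μL = 2300 μL total → factor 2300/350 = 6.5714
Step 2: 260 μL + 21.4 mL = 21660 μL total → factor 21660/260 = 83.308
Step 3: v brought to 1500 μL → factor = 1500 μL/v
Product of known-step factors = 547.45
Overall factor = 10.0 mg/mL / (1.34 × 10^3 ng/mL) = 7462.7
Step-3 factor = 7462.7 / 547.45 = 13.632
v = 1500 μL / 13.632 = 110 μL

110 μL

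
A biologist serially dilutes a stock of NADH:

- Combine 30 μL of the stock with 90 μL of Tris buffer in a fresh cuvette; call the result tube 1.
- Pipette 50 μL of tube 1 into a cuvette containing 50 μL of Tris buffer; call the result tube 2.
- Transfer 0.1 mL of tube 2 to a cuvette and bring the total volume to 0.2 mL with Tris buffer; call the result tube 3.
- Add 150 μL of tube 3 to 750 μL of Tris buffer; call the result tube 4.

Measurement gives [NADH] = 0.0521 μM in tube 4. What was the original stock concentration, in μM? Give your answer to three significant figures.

Step 1: 30 μL + 90 μL = 120 μL total → factor 120/30 = 4
Step 2: 50 μL + 50 μL = 100 μL total → factor 100/50 = 2
Step 3: 0.1 mL brought to 0.2 mL → factor 0.2/0.1 = 2
Step 4: 150 μL + 750 μL = 900 μL total → factor 900/150 = 6
Overall dilution factor = 4 × 2 × 2 × 6 = 96
Stock = 0.0521 μM × 96 = 5.00 μM

5.00 μM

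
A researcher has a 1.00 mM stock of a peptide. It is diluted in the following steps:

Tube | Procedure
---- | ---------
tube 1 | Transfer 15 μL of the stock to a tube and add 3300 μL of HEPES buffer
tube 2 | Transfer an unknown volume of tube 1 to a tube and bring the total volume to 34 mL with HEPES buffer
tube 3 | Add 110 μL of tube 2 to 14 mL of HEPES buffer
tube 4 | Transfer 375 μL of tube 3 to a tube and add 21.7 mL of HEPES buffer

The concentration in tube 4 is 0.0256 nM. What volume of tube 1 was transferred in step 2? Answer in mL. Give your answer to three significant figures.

1.45 mL

Step 1: 15 μL + 3300 μL = 3315 μL total → factor 3315/15 = 221
Step 2: v brought to 34 mL → factor = 34 mL/v
Step 3: 110 μL + 14 mL = 14110 μL total → factor 14110/110 = 128.27
Step 4: 375 μL + 21.7 mL = 22075 μL total → factor 22075/375 = 58.867
Product of known-step factors = 1.6688 × 10^6
Overall factor = 1.00 mM / (0.0256 nM) = 3.9062 × 10^7
Step-2 factor = 3.9062 × 10^7 / 1.6688 × 10^6 = 23.408
v = 34 mL / 23.408 = 1.45 mL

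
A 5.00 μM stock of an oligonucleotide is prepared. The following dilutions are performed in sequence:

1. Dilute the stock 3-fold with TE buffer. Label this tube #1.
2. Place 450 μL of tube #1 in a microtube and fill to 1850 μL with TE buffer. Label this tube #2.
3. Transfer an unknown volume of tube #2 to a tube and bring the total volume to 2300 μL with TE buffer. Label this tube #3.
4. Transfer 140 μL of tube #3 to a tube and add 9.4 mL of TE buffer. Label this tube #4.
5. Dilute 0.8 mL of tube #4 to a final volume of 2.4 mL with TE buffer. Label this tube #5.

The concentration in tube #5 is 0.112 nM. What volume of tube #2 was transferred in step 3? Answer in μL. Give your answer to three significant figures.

Step 1: 3-fold → factor 3
Step 2: 450 μL brought to 1850 μL → factor 1850/450 = 4.1111
Step 3: v brought to 2300 μL → factor = 2300 μL/v
Step 4: 140 μL + 9.4 mL = 9540 μL total → factor 9540/140 = 68.143
Step 5: 0.8 mL brought to 2.4 mL → factor 2.4/0.8 = 3
Product of known-step factors = 2521.3
Overall factor = 5.00 μM / (0.112 nM) = 44643
Step-3 factor = 44643 / 2521.3 = 17.706
v = 2300 μL / 17.706 = 130 μL

130 μL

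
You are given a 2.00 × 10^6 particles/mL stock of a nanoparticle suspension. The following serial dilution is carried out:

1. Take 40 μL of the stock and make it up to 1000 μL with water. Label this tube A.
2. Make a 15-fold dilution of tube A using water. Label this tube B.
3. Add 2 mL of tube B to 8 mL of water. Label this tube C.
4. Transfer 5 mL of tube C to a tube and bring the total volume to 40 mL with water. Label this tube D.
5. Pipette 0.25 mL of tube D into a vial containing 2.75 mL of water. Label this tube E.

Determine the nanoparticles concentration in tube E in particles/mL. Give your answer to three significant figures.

11.1 particles/mL

Step 1: 40 μL brought to 1000 μL → factor 1000/40 = 25
Step 2: 15-fold → factor 15
Step 3: 2 mL + 8 mL = 10 mL total → factor 10/2 = 5
Step 4: 5 mL brought to 40 mL → factor 40/5 = 8
Step 5: 0.25 mL + 2.75 mL = 3 mL total → factor 3/0.25 = 12
Overall dilution factor = 25 × 15 × 5 × 8 × 12 = 1.8 × 10^5
Final = 2.00 × 10^6 particles/mL / 1.8 × 10^5 = 11.1 particles/mL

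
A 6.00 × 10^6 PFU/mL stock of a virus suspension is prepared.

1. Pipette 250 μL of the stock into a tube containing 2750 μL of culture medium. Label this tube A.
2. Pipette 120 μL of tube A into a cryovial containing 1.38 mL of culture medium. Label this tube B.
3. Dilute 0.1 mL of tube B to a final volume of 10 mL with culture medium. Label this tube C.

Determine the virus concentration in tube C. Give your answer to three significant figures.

400 PFU/mL

Step 1: 250 μL + 2750 μL = 3000 μL total → factor 3000/250 = 12
Step 2: 120 μL + 1.38 mL = 1500 μL total → factor 1500/120 = 12.5
Step 3: 0.1 mL brought to 10 mL → factor 10/0.1 = 100
Overall dilution factor = 12 × 12.5 × 100 = 15000
Final = 6.00 × 10^6 PFU/mL / 15000 = 400 PFU/mL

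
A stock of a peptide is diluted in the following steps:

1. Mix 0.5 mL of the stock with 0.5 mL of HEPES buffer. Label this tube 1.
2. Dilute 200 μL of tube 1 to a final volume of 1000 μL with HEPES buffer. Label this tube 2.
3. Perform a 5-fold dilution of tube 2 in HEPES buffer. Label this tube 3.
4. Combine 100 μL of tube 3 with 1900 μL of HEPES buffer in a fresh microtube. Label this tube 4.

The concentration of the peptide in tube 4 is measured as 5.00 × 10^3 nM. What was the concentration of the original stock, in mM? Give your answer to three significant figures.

5.00 mM

Step 1: 0.5 mL + 0.5 mL = 1 mL total → factor 1/0.5 = 2
Step 2: 200 μL brought to 1000 μL → factor 1000/200 = 5
Step 3: 5-fold → factor 5
Step 4: 100 μL + 1900 μL = 2000 μL total → factor 2000/100 = 20
Overall dilution factor = 2 × 5 × 5 × 20 = 1000
Stock = 5.00 × 10^3 nM × 1000 = 5.000 × 10^6 nM = 5.00 mM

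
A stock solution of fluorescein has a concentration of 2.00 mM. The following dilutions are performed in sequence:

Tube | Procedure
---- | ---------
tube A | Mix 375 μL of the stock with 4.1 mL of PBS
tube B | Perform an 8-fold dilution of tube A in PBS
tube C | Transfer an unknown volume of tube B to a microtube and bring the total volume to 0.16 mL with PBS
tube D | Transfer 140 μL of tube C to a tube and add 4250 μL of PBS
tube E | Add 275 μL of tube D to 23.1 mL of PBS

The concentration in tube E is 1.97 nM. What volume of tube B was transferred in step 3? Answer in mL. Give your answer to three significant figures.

0.0401 mL

Step 1: 375 μL + 4.1 mL = 4475 μL total → factor 4475/375 = 11.933
Step 2: 8-fold → factor 8
Step 3: v brought to 0.16 mL → factor = 0.16 mL/v
Step 4: 140 μL + 4250 μL = 4390 μL total → factor 4390/140 = 31.357
Step 5: 275 μL + 23.1 mL = 23375 μL total → factor 23375/275 = 85
Product of known-step factors = 2.5445 × 10^5
Overall factor = 2.00 mM / (1.97 nM) = 1.0152 × 10^6
Step-3 factor = 1.0152 × 10^6 / 2.5445 × 10^5 = 3.9899
v = 0.16 mL / 3.9899 = 0.0401 mL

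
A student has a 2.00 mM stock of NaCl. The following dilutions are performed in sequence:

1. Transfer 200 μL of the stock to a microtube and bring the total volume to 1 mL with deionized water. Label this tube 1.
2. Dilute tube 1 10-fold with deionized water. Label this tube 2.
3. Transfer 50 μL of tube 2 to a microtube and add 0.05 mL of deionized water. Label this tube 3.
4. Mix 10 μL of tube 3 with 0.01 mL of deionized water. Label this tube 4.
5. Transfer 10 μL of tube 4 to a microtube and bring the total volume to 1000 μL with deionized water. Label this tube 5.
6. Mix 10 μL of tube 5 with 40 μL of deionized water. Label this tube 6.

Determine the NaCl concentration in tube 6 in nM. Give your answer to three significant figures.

Step 1: 200 μL brought to 1 mL → factor 1000/200 = 5
Step 2: 10-fold → factor 10
Step 3: 50 μL + 0.05 mL = 100 μL total → factor 100/50 = 2
Step 4: 10 μL + 0.01 mL = 20 μL total → factor 20/10 = 2
Step 5: 10 μL brought to 1000 μL → factor 1000/10 = 100
Step 6: 10 μL + 40 μL = 50 μL total → factor 50/10 = 5
Overall dilution factor = 5 × 10 × 2 × 2 × 100 × 5 = 1 × 10^5
Final = 2.00 mM / 1 × 10^5 = 2.000 × 10^-5 mM = 20.0 nM

20.0 nM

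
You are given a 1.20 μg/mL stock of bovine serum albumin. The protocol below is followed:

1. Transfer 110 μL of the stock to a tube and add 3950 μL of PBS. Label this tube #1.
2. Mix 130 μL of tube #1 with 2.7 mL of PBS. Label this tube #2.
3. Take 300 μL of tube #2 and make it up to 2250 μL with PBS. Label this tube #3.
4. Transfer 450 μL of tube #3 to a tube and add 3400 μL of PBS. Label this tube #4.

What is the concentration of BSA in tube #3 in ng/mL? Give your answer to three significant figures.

Step 1: 110 μL + 3950 μL = 4060 μL total → factor 4060/110 = 36.909
Step 2: 130 μL + 2.7 mL = 2830 μL total → factor 2830/130 = 21.769
Step 3: 300 μL brought to 2250 μL → factor 2250/300 = 7.5
Dilution factor through tube #3 = 36.909 × 21.769 × 7.5 = 6026.1
[tube #3] = 1.20 μg/mL / 6026.1 = 0.0001991 μg/mL = 0.199 ng/mL

0.199 ng/mL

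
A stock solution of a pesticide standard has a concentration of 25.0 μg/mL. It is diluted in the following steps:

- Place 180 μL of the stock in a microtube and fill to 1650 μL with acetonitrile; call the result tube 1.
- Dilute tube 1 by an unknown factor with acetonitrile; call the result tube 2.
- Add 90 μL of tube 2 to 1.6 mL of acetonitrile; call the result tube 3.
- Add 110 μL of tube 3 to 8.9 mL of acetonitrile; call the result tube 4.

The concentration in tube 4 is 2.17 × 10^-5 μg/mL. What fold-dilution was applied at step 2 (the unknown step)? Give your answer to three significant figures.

Step 1: 180 μL brought to 1650 μL → factor 1650/180 = 9.1667
Step 2: unknown factor x
Step 3: 90 μL + 1.6 mL = 1690 μL total → factor 1690/90 = 18.778
Step 4: 110 μL + 8.9 mL = 9010 μL total → factor 9010/110 = 81.909
Product of known-step factors = 14099
Overall factor = 25.0 μg/mL / (2.17 × 10^-5 μg/mL) = 1.1521 × 10^6
x = 1.1521 × 10^6 / 14099 = 81.7

81.7-fold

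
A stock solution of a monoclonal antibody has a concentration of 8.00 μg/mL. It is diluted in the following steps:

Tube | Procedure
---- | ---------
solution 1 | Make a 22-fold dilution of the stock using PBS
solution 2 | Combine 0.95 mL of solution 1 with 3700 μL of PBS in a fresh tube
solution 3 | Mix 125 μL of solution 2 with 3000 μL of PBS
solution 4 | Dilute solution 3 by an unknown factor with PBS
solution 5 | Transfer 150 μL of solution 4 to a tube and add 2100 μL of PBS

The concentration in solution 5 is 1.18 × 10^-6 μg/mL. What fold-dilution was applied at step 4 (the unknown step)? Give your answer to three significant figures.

168-fold

Step 1: 22-fold → factor 22
Step 2: 0.95 mL + 3700 μL = 4.65 mL total → factor 4.65/0.95 = 4.8947
Step 3: 125 μL + 3000 μL = 3125 μL total → factor 3125/125 = 25
Step 4: unknown factor x
Step 5: 150 μL + 2100 μL = 2250 μL total → factor 2250/150 = 15
Product of known-step factors = 40382
Overall factor = 8.00 μg/mL / (1.18 × 10^-6 μg/mL) = 6.7797 × 10^6
x = 6.7797 × 10^6 / 40382 = 168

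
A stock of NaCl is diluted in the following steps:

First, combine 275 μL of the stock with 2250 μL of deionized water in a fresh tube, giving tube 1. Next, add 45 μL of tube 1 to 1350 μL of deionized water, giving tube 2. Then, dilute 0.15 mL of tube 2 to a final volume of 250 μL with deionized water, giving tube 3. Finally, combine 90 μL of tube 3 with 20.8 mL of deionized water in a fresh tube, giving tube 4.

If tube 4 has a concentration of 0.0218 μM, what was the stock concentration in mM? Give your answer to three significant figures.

Step 1: 275 μL + 2250 μL = 2525 μL total → factor 2525/275 = 9.1818
Step 2: 45 μL + 1350 μL = 1395 μL total → factor 1395/45 = 31
Step 3: 0.15 mL brought to 250 μL → factor 0.25/0.15 = 1.6667
Step 4: 90 μL + 20.8 mL = 20890 μL total → factor 20890/90 = 232.11
Overall dilution factor = 9.1818 × 31 × 1.6667 × 232.11 = 1.1011 × 10^5
Stock = 0.0218 μM × 1.1011 × 10^5 = 2400 μM = 2.40 mM

2.40 mM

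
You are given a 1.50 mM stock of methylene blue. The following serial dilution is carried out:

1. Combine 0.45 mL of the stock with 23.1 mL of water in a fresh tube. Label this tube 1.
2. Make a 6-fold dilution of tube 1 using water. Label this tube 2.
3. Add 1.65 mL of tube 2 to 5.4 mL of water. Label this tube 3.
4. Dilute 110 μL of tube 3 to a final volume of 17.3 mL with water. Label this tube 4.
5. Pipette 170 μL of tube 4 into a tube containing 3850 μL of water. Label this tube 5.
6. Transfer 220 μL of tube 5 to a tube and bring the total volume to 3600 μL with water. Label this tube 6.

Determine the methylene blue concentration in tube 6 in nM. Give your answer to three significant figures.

Step 1: 0.45 mL + 23.1 mL = 23.55 mL total → factor 23.55/0.45 = 52.333
Step 2: 6-fold → factor 6
Step 3: 1.65 mL + 5.4 mL = 7.05 mL total → factor 7.05/1.65 = 4.2727
Step 4: 110 μL brought to 17.3 mL → factor 17300/110 = 157.27
Step 5: 170 μL + 3850 μL = 4020 μL total → factor 4020/170 = 23.647
Step 6: 220 μL brought to 3600 μL → factor 3600/220 = 16.364
Overall dilution factor = 52.333 × 6 × 4.2727 × 157.27 × 23.647 × 16.364 = 8.1648 × 10^7
Final = 1.50 mM / 8.1648 × 10^7 = 1.837 × 10^-8 mM = 0.0184 nM

0.0184 nM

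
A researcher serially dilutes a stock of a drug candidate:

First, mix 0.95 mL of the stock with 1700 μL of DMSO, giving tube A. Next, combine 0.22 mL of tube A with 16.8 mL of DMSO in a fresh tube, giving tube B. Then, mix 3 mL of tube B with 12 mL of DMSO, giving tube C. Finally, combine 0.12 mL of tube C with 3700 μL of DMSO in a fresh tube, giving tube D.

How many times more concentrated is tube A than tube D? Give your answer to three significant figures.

Step 1: 0.95 mL + 1700 μL = 2.65 mL total → factor 2.65/0.95 = 2.7895
Step 2: 0.22 mL + 16.8 mL = 17.02 mL total → factor 17.02/0.22 = 77.364
Step 3: 3 mL + 12 mL = 15 mL total → factor 15/3 = 5
Step 4: 0.12 mL + 3700 μL = 3.82 mL total → factor 3.82/0.12 = 31.833
Dilution factor to tube A = 2.7895; to tube D = 34349
[tube A]/[tube D] = (factor to tube D)/(factor to tube A) = 34349/2.7895 = 1.23 × 10^4

1.23 × 10^4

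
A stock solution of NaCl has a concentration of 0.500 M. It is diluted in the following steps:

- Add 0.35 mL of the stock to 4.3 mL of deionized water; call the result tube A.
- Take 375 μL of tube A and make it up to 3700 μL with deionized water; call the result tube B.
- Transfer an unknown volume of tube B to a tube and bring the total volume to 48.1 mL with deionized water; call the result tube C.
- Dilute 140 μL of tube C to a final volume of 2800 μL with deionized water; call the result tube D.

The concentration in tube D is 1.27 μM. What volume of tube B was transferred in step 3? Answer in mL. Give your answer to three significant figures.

0.320 mL

Step 1: 0.35 mL + 4.3 mL = 4.65 mL total → factor 4.65/0.35 = 13.286
Step 2: 375 μL brought to 3700 μL → factor 3700/375 = 9.8667
Step 3: v brought to 48.1 mL → factor = 48.1 mL/v
Step 4: 140 μL brought to 2800 μL → factor 2800/140 = 20
Product of known-step factors = 2621.7
Overall factor = 0.500 M / (1.27 μM) = 3.937 × 10^5
Step-3 factor = 3.937 × 10^5 / 2621.7 = 150.17
v = 48.1 mL / 150.17 = 0.320 mL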